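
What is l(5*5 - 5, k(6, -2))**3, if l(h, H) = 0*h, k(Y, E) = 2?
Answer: 0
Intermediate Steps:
l(h, H) = 0
l(5*5 - 5, k(6, -2))**3 = 0**3 = 0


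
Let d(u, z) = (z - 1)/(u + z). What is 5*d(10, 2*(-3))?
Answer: -35/4 ≈ -8.7500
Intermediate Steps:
d(u, z) = (-1 + z)/(u + z)
5*d(10, 2*(-3)) = 5*((-1 + 2*(-3))/(10 + 2*(-3))) = 5*((-1 - 6)/(10 - 6)) = 5*(-7/4) = -35/4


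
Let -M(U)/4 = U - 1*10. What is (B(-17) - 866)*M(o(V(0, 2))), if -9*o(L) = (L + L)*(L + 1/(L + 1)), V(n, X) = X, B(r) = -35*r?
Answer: -323032/27 ≈ -11964.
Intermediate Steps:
o(L) = -2*L*(L + 1/(1 + L))/9 (o(L) = -(L + L)*(L + 1/(L + 1))/9 = -2*L*(L + 1/(1 + L))/9)
M(U) = 40 - 4*U (M(U) = -4*(U - 1*10) = -4*(U - 10) = -4*(-10 + U) = 40 - 4*U)
(B(-17) - 866)*M(o(V(0, 2))) = (-35*(-17) - 866)*(40 - (-8)*2*(1 + 2 + 2²)/(9 + 9*2)) = (595 - 866)*(40 - (-8)*2*(1 + 2 + 4)/(9 + 18)) = -271*(40 - (-8)*2*7/27) = -271*(40 - 4*(-28/27)) = -271*(40 + 112/27) = -271*1192/27 = -323032/27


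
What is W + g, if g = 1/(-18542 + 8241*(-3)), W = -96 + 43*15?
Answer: 23752484/43265 ≈ 549.00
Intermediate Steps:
W = 549 (W = -96 + 645 = 549)
g = -1/43265 (g = 1/(-18542 - 24723) = 1/(-43265) = -1/43265 ≈ -2.3113e-5)
W + g = 549 - 1/43265 = 23752484/43265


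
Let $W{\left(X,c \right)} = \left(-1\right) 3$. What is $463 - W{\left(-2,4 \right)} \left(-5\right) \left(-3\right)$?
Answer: $508$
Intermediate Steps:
$W{\left(X,c \right)} = -3$
$463 - W{\left(-2,4 \right)} \left(-5\right) \left(-3\right) = 463 - \left(-3\right) \left(-5\right) \left(-3\right) = 463 - 15 \left(-3\right) = 463 - -45 = 463 + 45 = 508$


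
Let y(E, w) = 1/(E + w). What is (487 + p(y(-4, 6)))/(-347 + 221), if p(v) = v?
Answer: -325/84 ≈ -3.8690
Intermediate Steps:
(487 + p(y(-4, 6)))/(-347 + 221) = (487 + 1/(-4 + 6))/(-347 + 221) = (487 + 1/2)/(-126) = (487 + 1/2)*(-1/126) = (975/2)*(-1/126) = -325/84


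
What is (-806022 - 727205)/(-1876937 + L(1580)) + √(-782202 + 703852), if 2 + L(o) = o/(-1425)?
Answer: 436969695/534927931 + 5*I*√3134 ≈ 0.81688 + 279.91*I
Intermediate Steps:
L(o) = -2 - o/1425 (L(o) = -2 + o/(-1425) = -2 + o*(-1/1425) = -2 - o/1425)
(-806022 - 727205)/(-1876937 + L(1580)) + √(-782202 + 703852) = (-806022 - 727205)/(-1876937 + (-2 - 1/1425*1580)) + √(-782202 + 703852) = -1533227/(-1876937 + (-2 - 316/285)) + √(-78350) = -1533227/(-1876937 - 886/285) + 5*I*√3134 = -1533227/(-534927931/285) + 5*I*√3134 = -1533227*(-285/534927931) + 5*I*√3134 = 436969695/534927931 + 5*I*√3134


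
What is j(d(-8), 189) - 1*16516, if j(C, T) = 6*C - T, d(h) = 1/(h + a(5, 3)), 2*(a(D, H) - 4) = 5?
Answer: -16709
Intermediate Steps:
a(D, H) = 13/2 (a(D, H) = 4 + (1/2)*5 = 4 + 5/2 = 13/2)
d(h) = 1/(13/2 + h) (d(h) = 1/(h + 13/2) = 1/(13/2 + h))
j(C, T) = -T + 6*C
j(d(-8), 189) - 1*16516 = (-1*189 + 6*(2/(13 + 2*(-8)))) - 1*16516 = (-189 + 6*(2/(13 - 16))) - 16516 = (-189 + 6*(2/(-3))) - 16516 = (-189 + 6*(2*(-1/3))) - 16516 = (-189 + 6*(-2/3)) - 16516 = (-189 - 4) - 16516 = -193 - 16516 = -16709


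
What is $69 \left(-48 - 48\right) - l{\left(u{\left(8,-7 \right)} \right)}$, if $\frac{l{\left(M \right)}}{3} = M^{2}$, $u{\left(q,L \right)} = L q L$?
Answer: $-467616$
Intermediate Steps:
$u{\left(q,L \right)} = q L^{2}$
$l{\left(M \right)} = 3 M^{2}$
$69 \left(-48 - 48\right) - l{\left(u{\left(8,-7 \right)} \right)} = 69 \left(-48 - 48\right) - 3 \left(8 \left(-7\right)^{2}\right)^{2} = 69 \left(-96\right) - 3 \left(8 \cdot 49\right)^{2} = -6624 - 3 \cdot 392^{2} = -6624 - 3 \cdot 153664 = -6624 - 460992 = -467616$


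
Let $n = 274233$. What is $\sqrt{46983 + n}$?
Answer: $8 \sqrt{5019} \approx 566.76$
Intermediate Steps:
$\sqrt{46983 + n} = \sqrt{46983 + 274233} = \sqrt{321216} = 8 \sqrt{5019}$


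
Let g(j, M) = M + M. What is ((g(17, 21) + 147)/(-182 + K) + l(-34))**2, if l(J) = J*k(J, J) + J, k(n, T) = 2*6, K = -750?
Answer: 169853609689/868624 ≈ 1.9554e+5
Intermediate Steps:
k(n, T) = 12
g(j, M) = 2*M
l(J) = 13*J (l(J) = J*12 + J = 12*J + J = 13*J)
((g(17, 21) + 147)/(-182 + K) + l(-34))**2 = ((2*21 + 147)/(-182 - 750) + 13*(-34))**2 = ((42 + 147)/(-932) - 442)**2 = (189*(-1/932) - 442)**2 = (-189/932 - 442)**2 = (-412133/932)**2 = 169853609689/868624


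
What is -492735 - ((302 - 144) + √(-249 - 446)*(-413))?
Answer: -492893 + 413*I*√695 ≈ -4.9289e+5 + 10888.0*I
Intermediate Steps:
-492735 - ((302 - 144) + √(-249 - 446)*(-413)) = -492735 - (158 + √(-695)*(-413)) = -492735 - (158 + (I*√695)*(-413)) = -492735 - (158 - 413*I*√695) = -492735 + (-158 + 413*I*√695) = -492893 + 413*I*√695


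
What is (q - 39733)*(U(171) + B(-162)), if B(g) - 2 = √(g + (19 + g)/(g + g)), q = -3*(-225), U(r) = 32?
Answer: -1327972 - 371051*I*√145/9 ≈ -1.328e+6 - 4.9645e+5*I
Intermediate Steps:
q = 675
B(g) = 2 + √(g + (19 + g)/(2*g)) (B(g) = 2 + √(g + (19 + g)/(g + g)) = 2 + √(g + (19 + g)/((2*g))) = 2 + √(g + (19 + g)*(1/(2*g))) = 2 + √(g + (19 + g)/(2*g)))
(q - 39733)*(U(171) + B(-162)) = (675 - 39733)*(32 + (2 + √(2 + 4*(-162) + 38/(-162))/2)) = -39058*(32 + (2 + √(2 - 648 + 38*(-1/162))/2)) = -39058*(32 + (2 + √(2 - 648 - 19/81)/2)) = -39058*(32 + (2 + √(-52345/81)/2)) = -39058*(32 + (2 + (19*I*√145/9)/2)) = -39058*(32 + (2 + 19*I*√145/18)) = -39058*(34 + 19*I*√145/18) = -1327972 - 371051*I*√145/9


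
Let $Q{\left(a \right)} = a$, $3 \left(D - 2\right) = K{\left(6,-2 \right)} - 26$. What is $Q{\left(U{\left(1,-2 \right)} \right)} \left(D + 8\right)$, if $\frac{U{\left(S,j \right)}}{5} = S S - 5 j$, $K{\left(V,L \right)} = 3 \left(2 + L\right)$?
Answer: $\frac{220}{3} \approx 73.333$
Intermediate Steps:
$K{\left(V,L \right)} = 6 + 3 L$
$U{\left(S,j \right)} = - 25 j + 5 S^{2}$ ($U{\left(S,j \right)} = 5 \left(S S - 5 j\right) = 5 \left(S^{2} - 5 j\right) = - 25 j + 5 S^{2}$)
$D = - \frac{20}{3}$ ($D = 2 + \frac{\left(6 + 3 \left(-2\right)\right) - 26}{3} = 2 + \frac{\left(6 - 6\right) - 26}{3} = 2 + \frac{0 - 26}{3} = 2 + \frac{1}{3} \left(-26\right) = 2 - \frac{26}{3} = - \frac{20}{3} \approx -6.6667$)
$Q{\left(U{\left(1,-2 \right)} \right)} \left(D + 8\right) = \left(\left(-25\right) \left(-2\right) + 5 \cdot 1^{2}\right) \left(- \frac{20}{3} + 8\right) = \left(50 + 5 \cdot 1\right) \frac{4}{3} = \left(50 + 5\right) \frac{4}{3} = 55 \cdot \frac{4}{3} = \frac{220}{3}$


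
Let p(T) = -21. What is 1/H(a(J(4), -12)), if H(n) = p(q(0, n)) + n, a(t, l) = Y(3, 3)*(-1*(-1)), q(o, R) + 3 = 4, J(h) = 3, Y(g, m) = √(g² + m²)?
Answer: -7/141 - √2/141 ≈ -0.059675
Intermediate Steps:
q(o, R) = 1 (q(o, R) = -3 + 4 = 1)
a(t, l) = 3*√2 (a(t, l) = √(3² + 3²)*(-1*(-1)) = √(9 + 9)*1 = √18*1 = (3*√2)*1 = 3*√2)
H(n) = -21 + n
1/H(a(J(4), -12)) = 1/(-21 + 3*√2)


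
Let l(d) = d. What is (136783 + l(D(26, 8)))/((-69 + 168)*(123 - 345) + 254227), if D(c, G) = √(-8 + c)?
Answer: 136783/232249 + 3*√2/232249 ≈ 0.58897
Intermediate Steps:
(136783 + l(D(26, 8)))/((-69 + 168)*(123 - 345) + 254227) = (136783 + √(-8 + 26))/((-69 + 168)*(123 - 345) + 254227) = (136783 + √18)/(99*(-222) + 254227) = (136783 + 3*√2)/(-21978 + 254227) = (136783 + 3*√2)/232249 = (136783 + 3*√2)*(1/232249) = 136783/232249 + 3*√2/232249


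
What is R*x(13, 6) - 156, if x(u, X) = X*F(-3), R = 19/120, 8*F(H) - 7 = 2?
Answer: -24789/160 ≈ -154.93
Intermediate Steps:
F(H) = 9/8 (F(H) = 7/8 + (⅛)*2 = 7/8 + ¼ = 9/8)
R = 19/120 (R = 19*(1/120) = 19/120 ≈ 0.15833)
x(u, X) = 9*X/8 (x(u, X) = X*(9/8) = 9*X/8)
R*x(13, 6) - 156 = 19*((9/8)*6)/120 - 156 = (19/120)*(27/4) - 156 = 171/160 - 156 = -24789/160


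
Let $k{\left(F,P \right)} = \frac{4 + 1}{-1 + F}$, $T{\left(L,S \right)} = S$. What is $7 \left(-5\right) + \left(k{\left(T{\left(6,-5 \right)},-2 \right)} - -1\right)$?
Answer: $- \frac{209}{6} \approx -34.833$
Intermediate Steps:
$k{\left(F,P \right)} = \frac{5}{-1 + F}$
$7 \left(-5\right) + \left(k{\left(T{\left(6,-5 \right)},-2 \right)} - -1\right) = 7 \left(-5\right) + \left(\frac{5}{-1 - 5} - -1\right) = -35 + \left(\frac{5}{-6} + 1\right) = -35 + \left(5 \left(- \frac{1}{6}\right) + 1\right) = -35 + \left(- \frac{5}{6} + 1\right) = -35 + \frac{1}{6} = - \frac{209}{6}$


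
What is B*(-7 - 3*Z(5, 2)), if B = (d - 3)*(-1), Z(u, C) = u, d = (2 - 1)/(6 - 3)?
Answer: -176/3 ≈ -58.667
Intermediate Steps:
d = ⅓ (d = 1/3 = 1*(⅓) = ⅓ ≈ 0.33333)
B = 8/3 (B = (⅓ - 3)*(-1) = -8/3*(-1) = 8/3 ≈ 2.6667)
B*(-7 - 3*Z(5, 2)) = 8*(-7 - 3*5)/3 = 8*(-7 - 15)/3 = (8/3)*(-22) = -176/3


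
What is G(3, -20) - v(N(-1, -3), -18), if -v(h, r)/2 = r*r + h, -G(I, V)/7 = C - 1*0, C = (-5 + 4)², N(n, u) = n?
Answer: 639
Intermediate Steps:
C = 1 (C = (-1)² = 1)
G(I, V) = -7 (G(I, V) = -7*(1 - 1*0) = -7*(1 + 0) = -7*1 = -7)
v(h, r) = -2*h - 2*r² (v(h, r) = -2*(r*r + h) = -2*(r² + h) = -2*(h + r²) = -2*h - 2*r²)
G(3, -20) - v(N(-1, -3), -18) = -7 - (-2*(-1) - 2*(-18)²) = -7 - (2 - 2*324) = -7 - (2 - 648) = -7 - 1*(-646) = -7 + 646 = 639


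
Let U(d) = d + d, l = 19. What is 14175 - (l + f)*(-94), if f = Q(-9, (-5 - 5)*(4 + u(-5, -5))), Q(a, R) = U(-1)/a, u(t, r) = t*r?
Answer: 143837/9 ≈ 15982.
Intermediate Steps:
U(d) = 2*d
u(t, r) = r*t
Q(a, R) = -2/a (Q(a, R) = (2*(-1))/a = -2/a)
f = 2/9 (f = -2/(-9) = -2*(-1/9) = 2/9 ≈ 0.22222)
14175 - (l + f)*(-94) = 14175 - (19 + 2/9)*(-94) = 14175 - 173*(-94)/9 = 14175 - 1*(-16262/9) = 14175 + 16262/9 = 143837/9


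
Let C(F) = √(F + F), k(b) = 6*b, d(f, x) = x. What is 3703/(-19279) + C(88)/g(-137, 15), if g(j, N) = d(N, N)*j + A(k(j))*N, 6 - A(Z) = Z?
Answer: -3703/19279 + 4*√11/10365 ≈ -0.19079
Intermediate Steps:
A(Z) = 6 - Z
C(F) = √2*√F (C(F) = √(2*F) = √2*√F)
g(j, N) = N*j + N*(6 - 6*j) (g(j, N) = N*j + (6 - 6*j)*N = N*j + N*(6 - 6*j))
3703/(-19279) + C(88)/g(-137, 15) = 3703/(-19279) + (√2*√88)/((15*(6 - 5*(-137)))) = 3703*(-1/19279) + (√2*(2*√22))/((15*(6 + 685))) = -3703/19279 + (4*√11)/((15*691)) = -3703/19279 + (4*√11)/10365 = -3703/19279 + (4*√11)*(1/10365) = -3703/19279 + 4*√11/10365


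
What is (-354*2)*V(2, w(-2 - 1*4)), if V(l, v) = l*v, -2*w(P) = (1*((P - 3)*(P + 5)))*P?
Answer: -38232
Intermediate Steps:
w(P) = -P*(-3 + P)*(5 + P)/2 (w(P) = -1*((P - 3)*(P + 5))*P/2 = -1*((-3 + P)*(5 + P))*P/2 = -(-3 + P)*(5 + P)*P/2 = -P*(-3 + P)*(5 + P)/2)
(-354*2)*V(2, w(-2 - 1*4)) = (-354*2)*(2*((-2 - 1*4)*(15 - (-2 - 1*4)² - 2*(-2 - 1*4))/2)) = -1416*(-2 - 4)*(15 - (-2 - 4)² - 2*(-2 - 4))/2 = -1416*(½)*(-6)*(15 - 1*(-6)² - 2*(-6)) = -1416*(½)*(-6)*(15 - 1*36 + 12) = -1416*(½)*(-6)*(15 - 36 + 12) = -1416*(½)*(-6)*(-9) = -1416*27 = -708*54 = -38232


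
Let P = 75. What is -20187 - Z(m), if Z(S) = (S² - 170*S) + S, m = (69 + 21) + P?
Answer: -19527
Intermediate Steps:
m = 165 (m = (69 + 21) + 75 = 90 + 75 = 165)
Z(S) = S² - 169*S
-20187 - Z(m) = -20187 - 165*(-169 + 165) = -20187 - 165*(-4) = -20187 - 1*(-660) = -20187 + 660 = -19527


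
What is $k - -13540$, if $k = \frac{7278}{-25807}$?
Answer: $\frac{349419502}{25807} \approx 13540.0$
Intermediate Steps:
$k = - \frac{7278}{25807}$ ($k = 7278 \left(- \frac{1}{25807}\right) = - \frac{7278}{25807} \approx -0.28202$)
$k - -13540 = - \frac{7278}{25807} - -13540 = - \frac{7278}{25807} + \left(-2437 + 15977\right) = - \frac{7278}{25807} + 13540 = \frac{349419502}{25807}$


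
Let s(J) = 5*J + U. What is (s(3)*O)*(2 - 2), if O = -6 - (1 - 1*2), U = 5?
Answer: 0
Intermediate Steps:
O = -5 (O = -6 - (1 - 2) = -6 - 1*(-1) = -6 + 1 = -5)
s(J) = 5 + 5*J (s(J) = 5*J + 5 = 5 + 5*J)
(s(3)*O)*(2 - 2) = ((5 + 5*3)*(-5))*(2 - 2) = ((5 + 15)*(-5))*0 = (20*(-5))*0 = -100*0 = 0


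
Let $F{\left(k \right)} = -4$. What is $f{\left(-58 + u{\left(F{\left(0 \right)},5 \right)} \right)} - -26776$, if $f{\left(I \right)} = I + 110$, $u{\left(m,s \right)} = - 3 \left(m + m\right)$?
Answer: $26852$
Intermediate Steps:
$u{\left(m,s \right)} = - 6 m$ ($u{\left(m,s \right)} = - 3 \cdot 2 m = - 6 m$)
$f{\left(I \right)} = 110 + I$
$f{\left(-58 + u{\left(F{\left(0 \right)},5 \right)} \right)} - -26776 = \left(110 - 34\right) - -26776 = \left(110 + \left(-58 + 24\right)\right) + 26776 = \left(110 - 34\right) + 26776 = 76 + 26776 = 26852$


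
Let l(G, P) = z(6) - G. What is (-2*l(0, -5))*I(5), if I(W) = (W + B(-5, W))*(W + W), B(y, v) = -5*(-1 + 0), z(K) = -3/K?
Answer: 100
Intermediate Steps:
B(y, v) = 5 (B(y, v) = -5*(-1) = 5)
l(G, P) = -1/2 - G (l(G, P) = -3/6 - G = -3*1/6 - G = -1/2 - G)
I(W) = 2*W*(5 + W) (I(W) = (W + 5)*(W + W) = (5 + W)*(2*W) = 2*W*(5 + W))
(-2*l(0, -5))*I(5) = (-2*(-1/2 - 1*0))*(2*5*(5 + 5)) = (-2*(-1/2 + 0))*(2*5*10) = -2*(-1/2)*100 = 1*100 = 100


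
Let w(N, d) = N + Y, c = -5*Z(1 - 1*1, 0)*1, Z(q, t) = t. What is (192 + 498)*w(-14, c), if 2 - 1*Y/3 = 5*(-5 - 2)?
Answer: 66930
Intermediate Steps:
Y = 111 (Y = 6 - 15*(-5 - 2) = 6 - 15*(-7) = 6 - 3*(-35) = 6 + 105 = 111)
c = 0 (c = -5*0*1 = 0*1 = 0)
w(N, d) = 111 + N (w(N, d) = N + 111 = 111 + N)
(192 + 498)*w(-14, c) = (192 + 498)*(111 - 14) = 690*97 = 66930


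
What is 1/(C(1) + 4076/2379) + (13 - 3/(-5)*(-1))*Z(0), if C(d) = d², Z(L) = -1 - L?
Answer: -77663/6455 ≈ -12.031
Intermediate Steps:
1/(C(1) + 4076/2379) + (13 - 3/(-5)*(-1))*Z(0) = 1/(1² + 4076/2379) + (13 - 3/(-5)*(-1))*(-1 - 1*0) = 1/(1 + 4076*(1/2379)) + (13 - 3*(-⅕)*(-1))*(-1 + 0) = 1/(1 + 4076/2379) + (13 + (⅗)*(-1))*(-1) = 1/(6455/2379) + (13 - ⅗)*(-1) = 2379/6455 + (62/5)*(-1) = 2379/6455 - 62/5 = -77663/6455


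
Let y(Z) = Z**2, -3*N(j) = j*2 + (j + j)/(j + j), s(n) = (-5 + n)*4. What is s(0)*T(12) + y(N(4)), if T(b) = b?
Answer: -231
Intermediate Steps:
s(n) = -20 + 4*n
N(j) = -1/3 - 2*j/3 (N(j) = -(j*2 + (j + j)/(j + j))/3 = -(2*j + (2*j)/((2*j)))/3 = -(2*j + (2*j)*(1/(2*j)))/3 = -(2*j + 1)/3 = -(1 + 2*j)/3 = -1/3 - 2*j/3)
s(0)*T(12) + y(N(4)) = (-20 + 4*0)*12 + (-1/3 - 2/3*4)**2 = (-20 + 0)*12 + (-1/3 - 8/3)**2 = -20*12 + (-3)**2 = -240 + 9 = -231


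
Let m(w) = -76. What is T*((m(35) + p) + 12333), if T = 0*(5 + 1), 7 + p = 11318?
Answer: 0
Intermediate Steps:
p = 11311 (p = -7 + 11318 = 11311)
T = 0 (T = 0*6 = 0)
T*((m(35) + p) + 12333) = 0*((-76 + 11311) + 12333) = 0*(11235 + 12333) = 0*23568 = 0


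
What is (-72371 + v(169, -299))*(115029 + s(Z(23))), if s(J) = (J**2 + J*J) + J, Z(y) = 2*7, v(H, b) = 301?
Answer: -8319400450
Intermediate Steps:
Z(y) = 14
s(J) = J + 2*J**2 (s(J) = (J**2 + J**2) + J = 2*J**2 + J = J + 2*J**2)
(-72371 + v(169, -299))*(115029 + s(Z(23))) = (-72371 + 301)*(115029 + 14*(1 + 2*14)) = -72070*(115029 + 14*(1 + 28)) = -72070*(115029 + 14*29) = -72070*(115029 + 406) = -72070*115435 = -8319400450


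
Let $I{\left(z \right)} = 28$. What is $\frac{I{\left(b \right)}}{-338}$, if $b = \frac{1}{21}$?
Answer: $- \frac{14}{169} \approx -0.08284$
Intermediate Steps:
$b = \frac{1}{21} \approx 0.047619$
$\frac{I{\left(b \right)}}{-338} = \frac{28}{-338} = 28 \left(- \frac{1}{338}\right) = - \frac{14}{169}$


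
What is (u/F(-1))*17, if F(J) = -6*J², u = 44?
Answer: -374/3 ≈ -124.67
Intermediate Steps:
(u/F(-1))*17 = (44/(-6*(-1)²))*17 = (44/(-6*1))*17 = (44/(-6))*17 = -⅙*44*17 = -22/3*17 = -374/3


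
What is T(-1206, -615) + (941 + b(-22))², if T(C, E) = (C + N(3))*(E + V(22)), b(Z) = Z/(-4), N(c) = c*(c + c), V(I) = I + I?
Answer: 6296841/4 ≈ 1.5742e+6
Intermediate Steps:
V(I) = 2*I
N(c) = 2*c² (N(c) = c*(2*c) = 2*c²)
b(Z) = -Z/4 (b(Z) = Z*(-¼) = -Z/4)
T(C, E) = (18 + C)*(44 + E) (T(C, E) = (C + 2*3²)*(E + 2*22) = (C + 2*9)*(E + 44) = (C + 18)*(44 + E) = (18 + C)*(44 + E))
T(-1206, -615) + (941 + b(-22))² = (792 + 18*(-615) + 44*(-1206) - 1206*(-615)) + (941 - ¼*(-22))² = (792 - 11070 - 53064 + 741690) + (941 + 11/2)² = 678348 + (1893/2)² = 678348 + 3583449/4 = 6296841/4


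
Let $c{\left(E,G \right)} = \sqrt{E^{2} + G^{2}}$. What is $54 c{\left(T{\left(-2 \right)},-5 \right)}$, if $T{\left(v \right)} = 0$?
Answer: $270$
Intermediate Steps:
$54 c{\left(T{\left(-2 \right)},-5 \right)} = 54 \sqrt{0^{2} + \left(-5\right)^{2}} = 54 \sqrt{0 + 25} = 54 \sqrt{25} = 54 \cdot 5 = 270$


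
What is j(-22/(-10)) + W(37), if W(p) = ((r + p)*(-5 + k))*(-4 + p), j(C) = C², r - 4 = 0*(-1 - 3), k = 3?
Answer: -67529/25 ≈ -2701.2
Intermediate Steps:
r = 4 (r = 4 + 0*(-1 - 3) = 4 + 0*(-4) = 4 + 0 = 4)
W(p) = (-8 - 2*p)*(-4 + p) (W(p) = ((4 + p)*(-5 + 3))*(-4 + p) = ((4 + p)*(-2))*(-4 + p) = (-8 - 2*p)*(-4 + p))
j(-22/(-10)) + W(37) = (-22/(-10))² + (32 - 2*37²) = (-22*(-⅒))² + (32 - 2*1369) = (11/5)² + (32 - 2738) = 121/25 - 2706 = -67529/25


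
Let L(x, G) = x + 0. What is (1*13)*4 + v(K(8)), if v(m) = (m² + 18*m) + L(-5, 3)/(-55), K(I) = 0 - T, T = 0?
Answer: 573/11 ≈ 52.091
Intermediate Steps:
L(x, G) = x
K(I) = 0 (K(I) = 0 - 1*0 = 0 + 0 = 0)
v(m) = 1/11 + m² + 18*m (v(m) = (m² + 18*m) - 5/(-55) = (m² + 18*m) - 5*(-1/55) = (m² + 18*m) + 1/11 = 1/11 + m² + 18*m)
(1*13)*4 + v(K(8)) = (1*13)*4 + (1/11 + 0² + 18*0) = 13*4 + (1/11 + 0 + 0) = 52 + 1/11 = 573/11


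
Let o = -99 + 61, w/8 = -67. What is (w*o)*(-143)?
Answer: -2912624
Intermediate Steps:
w = -536 (w = 8*(-67) = -536)
o = -38
(w*o)*(-143) = -536*(-38)*(-143) = 20368*(-143) = -2912624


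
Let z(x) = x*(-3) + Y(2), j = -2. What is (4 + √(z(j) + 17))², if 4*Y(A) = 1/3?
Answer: (24 + √831)²/36 ≈ 77.519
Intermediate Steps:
Y(A) = 1/12 (Y(A) = (¼)/3 = (¼)*(⅓) = 1/12)
z(x) = 1/12 - 3*x (z(x) = x*(-3) + 1/12 = -3*x + 1/12 = 1/12 - 3*x)
(4 + √(z(j) + 17))² = (4 + √((1/12 - 3*(-2)) + 17))² = (4 + √((1/12 + 6) + 17))² = (4 + √(73/12 + 17))² = (4 + √(277/12))² = (4 + √831/6)²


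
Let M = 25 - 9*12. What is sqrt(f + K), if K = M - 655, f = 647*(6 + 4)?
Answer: 2*sqrt(1433) ≈ 75.710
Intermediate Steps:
M = -83 (M = 25 - 108 = -83)
f = 6470 (f = 647*10 = 6470)
K = -738 (K = -83 - 655 = -738)
sqrt(f + K) = sqrt(6470 - 738) = sqrt(5732) = 2*sqrt(1433)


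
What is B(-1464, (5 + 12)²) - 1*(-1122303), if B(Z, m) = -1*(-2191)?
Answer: 1124494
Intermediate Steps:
B(Z, m) = 2191
B(-1464, (5 + 12)²) - 1*(-1122303) = 2191 - 1*(-1122303) = 2191 + 1122303 = 1124494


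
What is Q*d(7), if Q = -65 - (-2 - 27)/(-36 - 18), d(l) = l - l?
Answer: 0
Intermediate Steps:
d(l) = 0
Q = -3539/54 (Q = -65 - (-29)/(-54) = -65 - (-29)*(-1)/54 = -65 - 1*29/54 = -65 - 29/54 = -3539/54 ≈ -65.537)
Q*d(7) = -3539/54*0 = 0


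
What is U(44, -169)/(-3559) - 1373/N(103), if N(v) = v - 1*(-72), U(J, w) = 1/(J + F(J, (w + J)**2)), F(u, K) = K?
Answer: -76566678358/9759044925 ≈ -7.8457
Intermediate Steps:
U(J, w) = 1/(J + (J + w)**2) (U(J, w) = 1/(J + (w + J)**2) = 1/(J + (J + w)**2))
N(v) = 72 + v (N(v) = v + 72 = 72 + v)
U(44, -169)/(-3559) - 1373/N(103) = 1/((44 + (44 - 169)**2)*(-3559)) - 1373/(72 + 103) = -1/3559/(44 + (-125)**2) - 1373/175 = -1/3559/(44 + 15625) - 1373*1/175 = -1/3559/15669 - 1373/175 = (1/15669)*(-1/3559) - 1373/175 = -1/55765971 - 1373/175 = -76566678358/9759044925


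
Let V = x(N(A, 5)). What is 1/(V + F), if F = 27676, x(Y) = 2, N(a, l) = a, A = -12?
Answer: 1/27678 ≈ 3.6130e-5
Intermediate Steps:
V = 2
1/(V + F) = 1/(2 + 27676) = 1/27678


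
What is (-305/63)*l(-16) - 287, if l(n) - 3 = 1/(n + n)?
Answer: -607567/2016 ≈ -301.37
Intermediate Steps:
l(n) = 3 + 1/(2*n) (l(n) = 3 + 1/(n + n) = 3 + 1/(2*n))
(-305/63)*l(-16) - 287 = (-305/63)*(3 + (½)/(-16)) - 287 = (-305*1/63)*(3 + (½)*(-1/16)) - 287 = -305*(3 - 1/32)/63 - 287 = -305/63*95/32 - 287 = -28975/2016 - 287 = -607567/2016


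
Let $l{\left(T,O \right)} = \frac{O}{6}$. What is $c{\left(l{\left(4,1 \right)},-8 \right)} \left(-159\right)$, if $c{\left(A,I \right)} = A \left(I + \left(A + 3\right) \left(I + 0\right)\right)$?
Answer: $\frac{2650}{3} \approx 883.33$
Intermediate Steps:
$l{\left(T,O \right)} = \frac{O}{6}$ ($l{\left(T,O \right)} = O \frac{1}{6} = \frac{O}{6}$)
$c{\left(A,I \right)} = A \left(I + I \left(3 + A\right)\right)$ ($c{\left(A,I \right)} = A \left(I + \left(3 + A\right) I\right) = A \left(I + I \left(3 + A\right)\right)$)
$c{\left(l{\left(4,1 \right)},-8 \right)} \left(-159\right) = \frac{1}{6} \cdot 1 \left(-8\right) \left(4 + \frac{1}{6} \cdot 1\right) \left(-159\right) = \frac{1}{6} \left(-8\right) \left(4 + \frac{1}{6}\right) \left(-159\right) = \frac{1}{6} \left(-8\right) \frac{25}{6} \left(-159\right) = \left(- \frac{50}{9}\right) \left(-159\right) = \frac{2650}{3}$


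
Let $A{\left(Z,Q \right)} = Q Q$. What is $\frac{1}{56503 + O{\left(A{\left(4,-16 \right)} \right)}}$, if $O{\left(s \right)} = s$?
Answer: $\frac{1}{56759} \approx 1.7618 \cdot 10^{-5}$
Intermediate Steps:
$A{\left(Z,Q \right)} = Q^{2}$
$\frac{1}{56503 + O{\left(A{\left(4,-16 \right)} \right)}} = \frac{1}{56503 + \left(-16\right)^{2}} = \frac{1}{56503 + 256} = \frac{1}{56759}$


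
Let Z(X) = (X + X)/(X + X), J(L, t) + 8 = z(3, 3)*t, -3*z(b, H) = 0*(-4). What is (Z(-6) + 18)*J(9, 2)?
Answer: -152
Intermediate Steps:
z(b, H) = 0 (z(b, H) = -0*(-4) = -1/3*0 = 0)
J(L, t) = -8 (J(L, t) = -8 + 0*t = -8 + 0 = -8)
Z(X) = 1 (Z(X) = (2*X)/((2*X)) = (2*X)*(1/(2*X)) = 1)
(Z(-6) + 18)*J(9, 2) = (1 + 18)*(-8) = 19*(-8) = -152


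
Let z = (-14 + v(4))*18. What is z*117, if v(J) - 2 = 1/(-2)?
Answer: -26325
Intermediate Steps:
v(J) = 3/2 (v(J) = 2 + 1/(-2) = 2 - 1/2 = 3/2)
z = -225 (z = (-14 + 3/2)*18 = -25/2*18 = -225)
z*117 = -225*117 = -26325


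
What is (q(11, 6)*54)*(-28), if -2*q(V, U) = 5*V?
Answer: 41580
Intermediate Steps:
q(V, U) = -5*V/2
(q(11, 6)*54)*(-28) = (-5/2*11*54)*(-28) = -55/2*54*(-28) = -1485*(-28) = 41580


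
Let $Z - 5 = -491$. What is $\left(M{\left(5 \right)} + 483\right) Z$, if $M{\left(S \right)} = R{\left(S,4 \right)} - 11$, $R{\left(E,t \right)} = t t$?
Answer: $-237168$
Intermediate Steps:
$Z = -486$ ($Z = 5 - 491 = -486$)
$R{\left(E,t \right)} = t^{2}$
$M{\left(S \right)} = 5$ ($M{\left(S \right)} = 4^{2} - 11 = 16 - 11 = 5$)
$\left(M{\left(5 \right)} + 483\right) Z = \left(5 + 483\right) \left(-486\right) = 488 \left(-486\right) = -237168$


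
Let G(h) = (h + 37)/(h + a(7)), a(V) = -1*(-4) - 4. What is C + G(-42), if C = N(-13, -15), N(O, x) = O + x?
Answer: -1171/42 ≈ -27.881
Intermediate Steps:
a(V) = 0 (a(V) = 4 - 4 = 0)
G(h) = (37 + h)/h (G(h) = (h + 37)/(h + 0) = (37 + h)/h)
C = -28 (C = -13 - 15 = -28)
C + G(-42) = -28 + (37 - 42)/(-42) = -28 - 1/42*(-5) = -28 + 5/42 = -1171/42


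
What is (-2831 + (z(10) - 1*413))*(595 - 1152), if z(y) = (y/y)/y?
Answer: 18068523/10 ≈ 1.8069e+6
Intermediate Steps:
z(y) = 1/y
(-2831 + (z(10) - 1*413))*(595 - 1152) = (-2831 + (1/10 - 1*413))*(595 - 1152) = (-2831 + (1/10 - 413))*(-557) = (-2831 - 4129/10)*(-557) = -32439/10*(-557) = 18068523/10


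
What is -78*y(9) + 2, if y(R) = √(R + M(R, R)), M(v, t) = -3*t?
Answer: 2 - 234*I*√2 ≈ 2.0 - 330.93*I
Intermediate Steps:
y(R) = √2*√(-R) (y(R) = √(R - 3*R) = √(-2*R) = √2*√(-R))
-78*y(9) + 2 = -78*√2*√(-1*9) + 2 = -78*√2*√(-9) + 2 = -78*√2*3*I + 2 = -234*I*√2 + 2 = 2 - 234*I*√2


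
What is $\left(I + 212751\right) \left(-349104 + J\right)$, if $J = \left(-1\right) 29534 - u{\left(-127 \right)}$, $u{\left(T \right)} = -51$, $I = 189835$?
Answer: $-152413825982$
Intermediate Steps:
$J = -29483$ ($J = \left(-1\right) 29534 - -51 = -29534 + 51 = -29483$)
$\left(I + 212751\right) \left(-349104 + J\right) = \left(189835 + 212751\right) \left(-349104 - 29483\right) = 402586 \left(-378587\right) = -152413825982$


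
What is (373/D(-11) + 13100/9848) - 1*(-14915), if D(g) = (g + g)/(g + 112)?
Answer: 178794296/13541 ≈ 13204.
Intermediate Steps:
D(g) = 2*g/(112 + g) (D(g) = (2*g)/(112 + g) = 2*g/(112 + g))
(373/D(-11) + 13100/9848) - 1*(-14915) = (373/((2*(-11)/(112 - 11))) + 13100/9848) - 1*(-14915) = (373/((2*(-11)/101)) + 13100*(1/9848)) + 14915 = (373/((2*(-11)*(1/101))) + 3275/2462) + 14915 = (373/(-22/101) + 3275/2462) + 14915 = (373*(-101/22) + 3275/2462) + 14915 = (-37673/22 + 3275/2462) + 14915 = -23169719/13541 + 14915 = 178794296/13541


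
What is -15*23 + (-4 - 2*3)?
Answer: -355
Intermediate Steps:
-15*23 + (-4 - 2*3) = -345 + (-4 - 6) = -345 - 10 = -355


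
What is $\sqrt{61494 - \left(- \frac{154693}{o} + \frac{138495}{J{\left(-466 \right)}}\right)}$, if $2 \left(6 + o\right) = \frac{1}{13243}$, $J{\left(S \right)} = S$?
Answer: $\frac{\sqrt{197474543614281887630}}{74054390} \approx 189.76$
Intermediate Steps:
$o = - \frac{158915}{26486}$ ($o = -6 + \frac{1}{2 \cdot 13243} = -6 + \frac{1}{2} \cdot \frac{1}{13243} = -6 + \frac{1}{26486} = - \frac{158915}{26486} \approx -6.0$)
$\sqrt{61494 - \left(- \frac{154693}{o} + \frac{138495}{J{\left(-466 \right)}}\right)} = \sqrt{61494 + \left(\frac{154693}{- \frac{158915}{26486}} - \frac{138495}{-466}\right)} = \sqrt{61494 + \left(154693 \left(- \frac{26486}{158915}\right) - - \frac{138495}{466}\right)} = \sqrt{61494 + \left(- \frac{4097198798}{158915} + \frac{138495}{466}\right)} = \sqrt{61494 - \frac{1887285706943}{74054390}} = \sqrt{\frac{2666614951717}{74054390}} = \frac{\sqrt{197474543614281887630}}{74054390}$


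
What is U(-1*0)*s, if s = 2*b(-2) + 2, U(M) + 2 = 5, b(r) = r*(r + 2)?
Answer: 6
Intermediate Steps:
b(r) = r*(2 + r)
U(M) = 3 (U(M) = -2 + 5 = 3)
s = 2 (s = 2*(-2*(2 - 2)) + 2 = 2*(-2*0) + 2 = 2*0 + 2 = 0 + 2 = 2)
U(-1*0)*s = 3*2 = 6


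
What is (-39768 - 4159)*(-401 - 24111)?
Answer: 1076738624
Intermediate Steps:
(-39768 - 4159)*(-401 - 24111) = -43927*(-24512) = 1076738624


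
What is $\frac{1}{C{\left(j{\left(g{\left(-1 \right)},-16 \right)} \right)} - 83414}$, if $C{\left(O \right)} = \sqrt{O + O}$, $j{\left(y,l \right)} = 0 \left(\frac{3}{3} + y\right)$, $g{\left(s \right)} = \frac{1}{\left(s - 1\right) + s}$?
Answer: $- \frac{1}{83414} \approx -1.1988 \cdot 10^{-5}$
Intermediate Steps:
$g{\left(s \right)} = \frac{1}{-1 + 2 s}$ ($g{\left(s \right)} = \frac{1}{\left(-1 + s\right) + s} = \frac{1}{-1 + 2 s}$)
$j{\left(y,l \right)} = 0$ ($j{\left(y,l \right)} = 0 \left(3 \cdot \frac{1}{3} + y\right) = 0 \left(1 + y\right) = 0$)
$C{\left(O \right)} = \sqrt{2} \sqrt{O}$ ($C{\left(O \right)} = \sqrt{2 O} = \sqrt{2} \sqrt{O}$)
$\frac{1}{C{\left(j{\left(g{\left(-1 \right)},-16 \right)} \right)} - 83414} = \frac{1}{\sqrt{2} \sqrt{0} - 83414} = \frac{1}{\sqrt{2} \cdot 0 - 83414} = \frac{1}{0 - 83414} = \frac{1}{-83414} = - \frac{1}{83414}$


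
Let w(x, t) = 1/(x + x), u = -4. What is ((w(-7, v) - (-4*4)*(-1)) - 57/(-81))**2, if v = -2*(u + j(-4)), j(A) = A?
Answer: 33744481/142884 ≈ 236.17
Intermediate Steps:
v = 16 (v = -2*(-4 - 4) = -2*(-8) = 16)
w(x, t) = 1/(2*x)
((w(-7, v) - (-4*4)*(-1)) - 57/(-81))**2 = (((1/2)/(-7) - (-4*4)*(-1)) - 57/(-81))**2 = (((1/2)*(-1/7) - (-16)*(-1)) - 57*(-1/81))**2 = ((-1/14 - 1*16) + 19/27)**2 = ((-1/14 - 16) + 19/27)**2 = (-225/14 + 19/27)**2 = (-5809/378)**2 = 33744481/142884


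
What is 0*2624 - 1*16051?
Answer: -16051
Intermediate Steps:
0*2624 - 1*16051 = 0 - 16051 = -16051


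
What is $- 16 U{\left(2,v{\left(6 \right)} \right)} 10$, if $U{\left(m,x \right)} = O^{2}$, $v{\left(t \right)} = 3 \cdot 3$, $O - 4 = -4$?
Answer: $0$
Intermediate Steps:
$O = 0$ ($O = 4 - 4 = 0$)
$v{\left(t \right)} = 9$
$U{\left(m,x \right)} = 0$ ($U{\left(m,x \right)} = 0^{2} = 0$)
$- 16 U{\left(2,v{\left(6 \right)} \right)} 10 = \left(-16\right) 0 \cdot 10 = 0 \cdot 10 = 0$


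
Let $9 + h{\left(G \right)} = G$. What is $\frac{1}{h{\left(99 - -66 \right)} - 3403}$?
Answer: $- \frac{1}{3247} \approx -0.00030798$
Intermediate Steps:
$h{\left(G \right)} = -9 + G$
$\frac{1}{h{\left(99 - -66 \right)} - 3403} = \frac{1}{\left(-9 + \left(99 - -66\right)\right) - 3403} = \frac{1}{\left(-9 + \left(99 + 66\right)\right) - 3403} = \frac{1}{\left(-9 + 165\right) - 3403} = \frac{1}{156 - 3403} = \frac{1}{-3247} = - \frac{1}{3247}$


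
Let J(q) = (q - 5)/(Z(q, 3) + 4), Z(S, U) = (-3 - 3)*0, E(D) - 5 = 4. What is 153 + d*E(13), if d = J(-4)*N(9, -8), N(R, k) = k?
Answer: 315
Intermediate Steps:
E(D) = 9 (E(D) = 5 + 4 = 9)
Z(S, U) = 0 (Z(S, U) = -6*0 = 0)
J(q) = -5/4 + q/4 (J(q) = (q - 5)/(0 + 4) = (-5 + q)/4 = (-5 + q)*(1/4) = -5/4 + q/4)
d = 18 (d = (-5/4 + (1/4)*(-4))*(-8) = (-5/4 - 1)*(-8) = -9/4*(-8) = 18)
153 + d*E(13) = 153 + 18*9 = 153 + 162 = 315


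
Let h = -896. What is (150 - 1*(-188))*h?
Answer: -302848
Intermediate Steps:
(150 - 1*(-188))*h = (150 - 1*(-188))*(-896) = (150 + 188)*(-896) = 338*(-896) = -302848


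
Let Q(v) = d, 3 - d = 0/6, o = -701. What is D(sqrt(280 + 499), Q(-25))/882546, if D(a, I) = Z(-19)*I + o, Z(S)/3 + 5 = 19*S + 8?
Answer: -3923/882546 ≈ -0.0044451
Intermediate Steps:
d = 3 (d = 3 - 0/6 = 3 - 1*0 = 3 + 0 = 3)
Q(v) = 3
Z(S) = 9 + 57*S (Z(S) = -15 + 3*(19*S + 8) = -15 + 3*(8 + 19*S) = -15 + (24 + 57*S) = 9 + 57*S)
D(a, I) = -701 - 1074*I (D(a, I) = (9 + 57*(-19))*I - 701 = (9 - 1083)*I - 701 = -1074*I - 701 = -701 - 1074*I)
D(sqrt(280 + 499), Q(-25))/882546 = (-701 - 1074*3)/882546 = (-701 - 3222)*(1/882546) = -3923*1/882546 = -3923/882546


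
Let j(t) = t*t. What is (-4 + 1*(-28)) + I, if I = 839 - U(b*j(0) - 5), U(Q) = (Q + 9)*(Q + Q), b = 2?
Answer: 847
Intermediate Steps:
j(t) = t²
U(Q) = 2*Q*(9 + Q) (U(Q) = (9 + Q)*(2*Q) = 2*Q*(9 + Q))
I = 879 (I = 839 - 2*(2*0² - 5)*(9 + (2*0² - 5)) = 839 - 2*(2*0 - 5)*(9 + (2*0 - 5)) = 839 - 2*(0 - 5)*(9 + (0 - 5)) = 839 - 2*(-5)*(9 - 5) = 839 - 2*(-5)*4 = 839 - 1*(-40) = 839 + 40 = 879)
(-4 + 1*(-28)) + I = (-4 + 1*(-28)) + 879 = (-4 - 28) + 879 = -32 + 879 = 847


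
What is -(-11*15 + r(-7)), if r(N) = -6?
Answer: 171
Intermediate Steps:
-(-11*15 + r(-7)) = -(-11*15 - 6) = -(-165 - 6) = -1*(-171) = 171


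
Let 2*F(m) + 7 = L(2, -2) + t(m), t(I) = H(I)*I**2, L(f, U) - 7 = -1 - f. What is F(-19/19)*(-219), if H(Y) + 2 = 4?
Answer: 219/2 ≈ 109.50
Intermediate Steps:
H(Y) = 2 (H(Y) = -2 + 4 = 2)
L(f, U) = 6 - f (L(f, U) = 7 + (-1 - f) = 6 - f)
t(I) = 2*I**2
F(m) = -3/2 + m**2 (F(m) = -7/2 + ((6 - 1*2) + 2*m**2)/2 = -7/2 + ((6 - 2) + 2*m**2)/2 = -7/2 + (4 + 2*m**2)/2 = -7/2 + (2 + m**2) = -3/2 + m**2)
F(-19/19)*(-219) = (-3/2 + (-19/19)**2)*(-219) = (-3/2 + (-19*1/19)**2)*(-219) = (-3/2 + (-1)**2)*(-219) = (-3/2 + 1)*(-219) = -1/2*(-219) = 219/2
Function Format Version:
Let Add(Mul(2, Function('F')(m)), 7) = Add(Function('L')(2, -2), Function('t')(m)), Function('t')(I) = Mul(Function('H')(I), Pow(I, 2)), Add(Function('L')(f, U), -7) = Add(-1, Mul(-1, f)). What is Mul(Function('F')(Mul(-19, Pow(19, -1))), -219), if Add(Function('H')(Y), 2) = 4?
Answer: Rational(219, 2) ≈ 109.50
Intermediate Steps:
Function('H')(Y) = 2 (Function('H')(Y) = Add(-2, 4) = 2)
Function('L')(f, U) = Add(6, Mul(-1, f)) (Function('L')(f, U) = Add(7, Add(-1, Mul(-1, f))) = Add(6, Mul(-1, f)))
Function('t')(I) = Mul(2, Pow(I, 2))
Function('F')(m) = Add(Rational(-3, 2), Pow(m, 2)) (Function('F')(m) = Add(Rational(-7, 2), Mul(Rational(1, 2), Add(Add(6, Mul(-1, 2)), Mul(2, Pow(m, 2))))) = Add(Rational(-7, 2), Mul(Rational(1, 2), Add(Add(6, -2), Mul(2, Pow(m, 2))))) = Add(Rational(-7, 2), Mul(Rational(1, 2), Add(4, Mul(2, Pow(m, 2))))) = Add(Rational(-7, 2), Add(2, Pow(m, 2))) = Add(Rational(-3, 2), Pow(m, 2)))
Mul(Function('F')(Mul(-19, Pow(19, -1))), -219) = Mul(Add(Rational(-3, 2), Pow(Mul(-19, Pow(19, -1)), 2)), -219) = Mul(Add(Rational(-3, 2), Pow(Mul(-19, Rational(1, 19)), 2)), -219) = Mul(Add(Rational(-3, 2), Pow(-1, 2)), -219) = Mul(Add(Rational(-3, 2), 1), -219) = Mul(Rational(-1, 2), -219) = Rational(219, 2)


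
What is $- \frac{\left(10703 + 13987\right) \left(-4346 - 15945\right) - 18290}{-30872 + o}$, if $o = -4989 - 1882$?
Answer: $- \frac{501003080}{37743} \approx -13274.0$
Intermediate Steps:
$o = -6871$ ($o = -4989 - 1882 = -6871$)
$- \frac{\left(10703 + 13987\right) \left(-4346 - 15945\right) - 18290}{-30872 + o} = - \frac{\left(10703 + 13987\right) \left(-4346 - 15945\right) - 18290}{-30872 - 6871} = - \frac{24690 \left(-20291\right) - 18290}{-37743} = - \frac{\left(-500984790 - 18290\right) \left(-1\right)}{37743} = - \frac{\left(-501003080\right) \left(-1\right)}{37743} = \left(-1\right) \frac{501003080}{37743} = - \frac{501003080}{37743}$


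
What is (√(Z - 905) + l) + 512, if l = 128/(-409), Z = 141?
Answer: 209280/409 + 2*I*√191 ≈ 511.69 + 27.641*I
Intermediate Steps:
l = -128/409 (l = 128*(-1/409) = -128/409 ≈ -0.31296)
(√(Z - 905) + l) + 512 = (√(141 - 905) - 128/409) + 512 = (√(-764) - 128/409) + 512 = (2*I*√191 - 128/409) + 512 = (-128/409 + 2*I*√191) + 512 = 209280/409 + 2*I*√191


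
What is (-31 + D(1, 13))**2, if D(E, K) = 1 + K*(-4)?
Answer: 6724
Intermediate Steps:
D(E, K) = 1 - 4*K
(-31 + D(1, 13))**2 = (-31 + (1 - 4*13))**2 = (-31 + (1 - 52))**2 = (-31 - 51)**2 = (-82)**2 = 6724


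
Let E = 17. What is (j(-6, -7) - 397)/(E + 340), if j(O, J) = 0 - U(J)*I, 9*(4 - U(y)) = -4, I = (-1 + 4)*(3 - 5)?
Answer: -1111/1071 ≈ -1.0373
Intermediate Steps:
I = -6 (I = 3*(-2) = -6)
U(y) = 40/9 (U(y) = 4 - ⅑*(-4) = 4 + 4/9 = 40/9)
j(O, J) = 80/3 (j(O, J) = 0 - 40*(-6)/9 = 0 - 1*(-80/3) = 0 + 80/3 = 80/3)
(j(-6, -7) - 397)/(E + 340) = (80/3 - 397)/(17 + 340) = -1111/3/357 = -1111/3*1/357 = -1111/1071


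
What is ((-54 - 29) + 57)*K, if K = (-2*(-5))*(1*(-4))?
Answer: 1040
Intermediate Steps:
K = -40 (K = 10*(-4) = -40)
((-54 - 29) + 57)*K = ((-54 - 29) + 57)*(-40) = (-83 + 57)*(-40) = -26*(-40) = 1040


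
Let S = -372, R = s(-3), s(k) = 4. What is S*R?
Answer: -1488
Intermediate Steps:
R = 4
S*R = -372*4 = -1488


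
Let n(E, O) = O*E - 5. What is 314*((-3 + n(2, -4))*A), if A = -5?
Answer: 25120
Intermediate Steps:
n(E, O) = -5 + E*O (n(E, O) = E*O - 5 = -5 + E*O)
314*((-3 + n(2, -4))*A) = 314*((-3 + (-5 + 2*(-4)))*(-5)) = 314*((-3 + (-5 - 8))*(-5)) = 314*((-3 - 13)*(-5)) = 314*(-16*(-5)) = 314*80 = 25120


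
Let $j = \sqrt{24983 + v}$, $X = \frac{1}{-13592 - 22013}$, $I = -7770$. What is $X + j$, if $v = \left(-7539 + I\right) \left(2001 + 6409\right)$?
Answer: $- \frac{1}{35605} + i \sqrt{128723707} \approx -2.8086 \cdot 10^{-5} + 11346.0 i$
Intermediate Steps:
$v = -128748690$ ($v = \left(-7539 - 7770\right) \left(2001 + 6409\right) = \left(-15309\right) 8410 = -128748690$)
$X = - \frac{1}{35605}$ ($X = \frac{1}{-35605} = - \frac{1}{35605} \approx -2.8086 \cdot 10^{-5}$)
$j = i \sqrt{128723707}$ ($j = \sqrt{24983 - 128748690} = \sqrt{-128723707} = i \sqrt{128723707} \approx 11346.0 i$)
$X + j = - \frac{1}{35605} + i \sqrt{128723707}$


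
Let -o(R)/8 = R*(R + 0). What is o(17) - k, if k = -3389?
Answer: 1077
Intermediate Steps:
o(R) = -8*R**2 (o(R) = -8*R*(R + 0) = -8*R*R = -8*R**2)
o(17) - k = -8*17**2 - 1*(-3389) = -8*289 + 3389 = -2312 + 3389 = 1077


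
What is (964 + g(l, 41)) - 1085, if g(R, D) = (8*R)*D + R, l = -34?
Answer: -11307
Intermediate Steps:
g(R, D) = R + 8*D*R (g(R, D) = 8*D*R + R = R + 8*D*R)
(964 + g(l, 41)) - 1085 = (964 - 34*(1 + 8*41)) - 1085 = (964 - 34*(1 + 328)) - 1085 = (964 - 34*329) - 1085 = (964 - 11186) - 1085 = -10222 - 1085 = -11307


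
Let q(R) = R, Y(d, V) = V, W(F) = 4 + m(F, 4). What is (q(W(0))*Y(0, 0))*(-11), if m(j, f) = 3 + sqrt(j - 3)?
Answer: 0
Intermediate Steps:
m(j, f) = 3 + sqrt(-3 + j)
W(F) = 7 + sqrt(-3 + F) (W(F) = 4 + (3 + sqrt(-3 + F)) = 7 + sqrt(-3 + F))
(q(W(0))*Y(0, 0))*(-11) = ((7 + sqrt(-3 + 0))*0)*(-11) = ((7 + sqrt(-3))*0)*(-11) = ((7 + I*sqrt(3))*0)*(-11) = 0*(-11) = 0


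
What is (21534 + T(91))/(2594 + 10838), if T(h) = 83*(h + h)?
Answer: 4580/1679 ≈ 2.7278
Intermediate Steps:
T(h) = 166*h (T(h) = 83*(2*h) = 166*h)
(21534 + T(91))/(2594 + 10838) = (21534 + 166*91)/(2594 + 10838) = (21534 + 15106)/13432 = 36640*(1/13432) = 4580/1679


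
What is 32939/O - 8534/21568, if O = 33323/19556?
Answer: 6946426236615/359355232 ≈ 19330.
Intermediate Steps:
O = 33323/19556 (O = 33323*(1/19556) = 33323/19556 ≈ 1.7040)
32939/O - 8534/21568 = 32939/(33323/19556) - 8534/21568 = 32939*(19556/33323) - 8534*1/21568 = 644155084/33323 - 4267/10784 = 6946426236615/359355232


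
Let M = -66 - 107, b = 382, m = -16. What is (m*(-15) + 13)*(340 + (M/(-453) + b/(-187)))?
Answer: 659204035/7701 ≈ 85600.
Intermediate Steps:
M = -173
(m*(-15) + 13)*(340 + (M/(-453) + b/(-187))) = (-16*(-15) + 13)*(340 + (-173/(-453) + 382/(-187))) = (240 + 13)*(340 + (-173*(-1/453) + 382*(-1/187))) = 253*(340 + (173/453 - 382/187)) = 253*(340 - 140695/84711) = 253*(28661045/84711) = 659204035/7701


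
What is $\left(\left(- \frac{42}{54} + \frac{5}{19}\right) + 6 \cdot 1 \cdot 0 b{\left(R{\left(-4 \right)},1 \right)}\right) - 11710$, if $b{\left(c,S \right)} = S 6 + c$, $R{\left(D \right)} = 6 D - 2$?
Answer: $- \frac{2002498}{171} \approx -11711.0$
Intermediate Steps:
$R{\left(D \right)} = -2 + 6 D$
$b{\left(c,S \right)} = c + 6 S$ ($b{\left(c,S \right)} = 6 S + c = c + 6 S$)
$\left(\left(- \frac{42}{54} + \frac{5}{19}\right) + 6 \cdot 1 \cdot 0 b{\left(R{\left(-4 \right)},1 \right)}\right) - 11710 = \left(\left(- \frac{42}{54} + \frac{5}{19}\right) + 6 \cdot 1 \cdot 0 \left(\left(-2 + 6 \left(-4\right)\right) + 6 \cdot 1\right)\right) - 11710 = \left(\left(\left(-42\right) \frac{1}{54} + 5 \cdot \frac{1}{19}\right) + 6 \cdot 0 \left(\left(-2 - 24\right) + 6\right)\right) - 11710 = \left(\left(- \frac{7}{9} + \frac{5}{19}\right) + 0 \left(-26 + 6\right)\right) - 11710 = \left(- \frac{88}{171} + 0 \left(-20\right)\right) - 11710 = \left(- \frac{88}{171} + 0\right) - 11710 = - \frac{88}{171} - 11710 = - \frac{2002498}{171}$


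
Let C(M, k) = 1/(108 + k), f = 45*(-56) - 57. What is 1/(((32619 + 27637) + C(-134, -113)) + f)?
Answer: 5/288394 ≈ 1.7337e-5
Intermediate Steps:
f = -2577 (f = -2520 - 57 = -2577)
1/(((32619 + 27637) + C(-134, -113)) + f) = 1/(((32619 + 27637) + 1/(108 - 113)) - 2577) = 1/((60256 + 1/(-5)) - 2577) = 1/((60256 - ⅕) - 2577) = 1/(301279/5 - 2577) = 1/(288394/5) = 5/288394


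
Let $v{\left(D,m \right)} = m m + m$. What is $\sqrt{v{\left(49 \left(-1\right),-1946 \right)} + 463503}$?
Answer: $\sqrt{4248473} \approx 2061.2$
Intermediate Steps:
$v{\left(D,m \right)} = m + m^{2}$ ($v{\left(D,m \right)} = m^{2} + m = m + m^{2}$)
$\sqrt{v{\left(49 \left(-1\right),-1946 \right)} + 463503} = \sqrt{- 1946 \left(1 - 1946\right) + 463503} = \sqrt{\left(-1946\right) \left(-1945\right) + 463503} = \sqrt{3784970 + 463503} = \sqrt{4248473}$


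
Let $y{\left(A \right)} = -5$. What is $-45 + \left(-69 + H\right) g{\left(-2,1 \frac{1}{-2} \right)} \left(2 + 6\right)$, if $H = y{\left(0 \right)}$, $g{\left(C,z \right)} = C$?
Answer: $1139$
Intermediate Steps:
$H = -5$
$-45 + \left(-69 + H\right) g{\left(-2,1 \frac{1}{-2} \right)} \left(2 + 6\right) = -45 + \left(-69 - 5\right) \left(- 2 \left(2 + 6\right)\right) = -45 - 74 \left(\left(-2\right) 8\right) = -45 - -1184 = -45 + 1184 = 1139$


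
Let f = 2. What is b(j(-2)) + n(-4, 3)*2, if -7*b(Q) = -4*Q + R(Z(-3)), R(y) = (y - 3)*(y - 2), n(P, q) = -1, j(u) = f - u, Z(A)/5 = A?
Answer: -304/7 ≈ -43.429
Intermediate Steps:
Z(A) = 5*A
j(u) = 2 - u
R(y) = (-3 + y)*(-2 + y)
b(Q) = -306/7 + 4*Q/7 (b(Q) = -(-4*Q + (6 + (5*(-3))² - 25*(-3)))/7 = -(-4*Q + (6 + (-15)² - 5*(-15)))/7 = -(-4*Q + (6 + 225 + 75))/7 = -(-4*Q + 306)/7 = -(306 - 4*Q)/7 = -306/7 + 4*Q/7)
b(j(-2)) + n(-4, 3)*2 = (-306/7 + 4*(2 - 1*(-2))/7) - 1*2 = (-306/7 + 4*(2 + 2)/7) - 2 = (-306/7 + (4/7)*4) - 2 = (-306/7 + 16/7) - 2 = -290/7 - 2 = -304/7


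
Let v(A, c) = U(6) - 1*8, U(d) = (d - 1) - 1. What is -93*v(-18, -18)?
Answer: 372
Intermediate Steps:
U(d) = -2 + d (U(d) = (-1 + d) - 1 = -2 + d)
v(A, c) = -4 (v(A, c) = (-2 + 6) - 1*8 = 4 - 8 = -4)
-93*v(-18, -18) = -93*(-4) = 372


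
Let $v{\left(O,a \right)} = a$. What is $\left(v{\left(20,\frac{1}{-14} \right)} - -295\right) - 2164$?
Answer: $- \frac{26167}{14} \approx -1869.1$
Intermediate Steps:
$\left(v{\left(20,\frac{1}{-14} \right)} - -295\right) - 2164 = \left(\frac{1}{-14} - -295\right) - 2164 = \left(- \frac{1}{14} + 295\right) - 2164 = \frac{4129}{14} - 2164 = - \frac{26167}{14}$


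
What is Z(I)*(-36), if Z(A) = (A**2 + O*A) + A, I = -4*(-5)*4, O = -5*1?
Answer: -218880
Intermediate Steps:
O = -5
I = 80 (I = 20*4 = 80)
Z(A) = A**2 - 4*A (Z(A) = (A**2 - 5*A) + A = A**2 - 4*A)
Z(I)*(-36) = (80*(-4 + 80))*(-36) = (80*76)*(-36) = 6080*(-36) = -218880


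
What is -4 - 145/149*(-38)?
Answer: 4914/149 ≈ 32.980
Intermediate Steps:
-4 - 145/149*(-38) = -4 + 5510/149 = 4914/149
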